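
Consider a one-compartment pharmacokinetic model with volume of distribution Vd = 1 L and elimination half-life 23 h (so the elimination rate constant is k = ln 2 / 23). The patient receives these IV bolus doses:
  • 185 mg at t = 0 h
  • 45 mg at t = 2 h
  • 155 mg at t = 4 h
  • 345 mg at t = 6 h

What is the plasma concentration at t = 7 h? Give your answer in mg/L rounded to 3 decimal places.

664.879 mg/L

k = ln 2 / 23 = 0.03014 per h
Dose 1 (185 mg at t=0 h): 185·exp(−0.03014·7) = 149.815 mg/L
Dose 2 (45 mg at t=2 h): 45·exp(−0.03014·5) = 38.705 mg/L
Dose 3 (155 mg at t=4 h): 155·exp(−0.03014·3) = 141.601 mg/L
Dose 4 (345 mg at t=6 h): 345·exp(−0.03014·1) = 334.758 mg/L
C(7) = 149.815 + 38.705 + 141.601 + 334.758 = 664.879 mg/L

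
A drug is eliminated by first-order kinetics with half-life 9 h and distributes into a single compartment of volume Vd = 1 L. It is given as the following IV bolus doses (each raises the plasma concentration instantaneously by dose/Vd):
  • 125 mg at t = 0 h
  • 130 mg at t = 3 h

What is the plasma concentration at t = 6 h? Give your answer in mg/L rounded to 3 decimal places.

181.926 mg/L

k = ln 2 / 9 = 0.07702 per h
Dose 1 (125 mg at t=0 h): 125·exp(−0.07702·6) = 78.745 mg/L
Dose 2 (130 mg at t=3 h): 130·exp(−0.07702·3) = 103.181 mg/L
C(6) = 78.745 + 103.181 = 181.926 mg/L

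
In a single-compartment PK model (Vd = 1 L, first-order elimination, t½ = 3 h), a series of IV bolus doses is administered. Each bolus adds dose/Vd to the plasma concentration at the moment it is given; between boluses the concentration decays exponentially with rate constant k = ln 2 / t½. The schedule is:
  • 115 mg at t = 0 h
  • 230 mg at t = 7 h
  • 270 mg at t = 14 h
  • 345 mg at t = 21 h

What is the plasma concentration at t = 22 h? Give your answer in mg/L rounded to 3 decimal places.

324.250 mg/L

k = ln 2 / 3 = 0.23105 per h
Dose 1 (115 mg at t=0 h): 115·exp(−0.23105·22) = 0.713 mg/L
Dose 2 (230 mg at t=7 h): 230·exp(−0.23105·15) = 7.188 mg/L
Dose 3 (270 mg at t=14 h): 270·exp(−0.23105·8) = 42.522 mg/L
Dose 4 (345 mg at t=21 h): 345·exp(−0.23105·1) = 273.827 mg/L
C(22) = 0.713 + 7.188 + 42.522 + 273.827 = 324.250 mg/L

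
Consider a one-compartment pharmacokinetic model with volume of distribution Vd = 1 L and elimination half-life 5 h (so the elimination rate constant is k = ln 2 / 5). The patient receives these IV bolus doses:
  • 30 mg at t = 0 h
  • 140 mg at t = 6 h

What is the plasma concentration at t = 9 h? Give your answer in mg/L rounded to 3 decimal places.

k = ln 2 / 5 = 0.13863 per h
Dose 1 (30 mg at t=0 h): 30·exp(−0.13863·9) = 8.615 mg/L
Dose 2 (140 mg at t=6 h): 140·exp(−0.13863·3) = 92.366 mg/L
C(9) = 8.615 + 92.366 = 100.981 mg/L

100.981 mg/L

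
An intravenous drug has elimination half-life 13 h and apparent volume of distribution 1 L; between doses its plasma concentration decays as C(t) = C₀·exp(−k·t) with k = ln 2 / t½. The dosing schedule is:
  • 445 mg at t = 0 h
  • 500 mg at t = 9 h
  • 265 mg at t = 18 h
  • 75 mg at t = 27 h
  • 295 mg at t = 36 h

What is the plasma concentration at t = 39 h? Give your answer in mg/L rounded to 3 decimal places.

k = ln 2 / 13 = 0.05332 per h
Dose 1 (445 mg at t=0 h): 445·exp(−0.05332·39) = 55.625 mg/L
Dose 2 (500 mg at t=9 h): 500·exp(−0.05332·30) = 100.992 mg/L
Dose 3 (265 mg at t=18 h): 265·exp(−0.05332·21) = 86.490 mg/L
Dose 4 (75 mg at t=27 h): 75·exp(−0.05332·12) = 39.554 mg/L
Dose 5 (295 mg at t=36 h): 295·exp(−0.05332·3) = 251.393 mg/L
C(39) = 55.625 + 100.992 + 86.490 + 39.554 + 251.393 = 534.054 mg/L

534.054 mg/L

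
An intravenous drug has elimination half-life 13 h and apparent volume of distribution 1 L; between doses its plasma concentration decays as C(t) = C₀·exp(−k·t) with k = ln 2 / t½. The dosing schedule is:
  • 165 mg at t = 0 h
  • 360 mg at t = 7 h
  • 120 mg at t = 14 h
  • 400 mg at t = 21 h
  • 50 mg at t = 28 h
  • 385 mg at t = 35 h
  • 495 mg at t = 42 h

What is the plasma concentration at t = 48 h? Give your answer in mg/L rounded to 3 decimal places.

736.790 mg/L

k = ln 2 / 13 = 0.05332 per h
Dose 1 (165 mg at t=0 h): 165·exp(−0.05332·48) = 12.764 mg/L
Dose 2 (360 mg at t=7 h): 360·exp(−0.05332·41) = 40.448 mg/L
Dose 3 (120 mg at t=14 h): 120·exp(−0.05332·34) = 19.583 mg/L
Dose 4 (400 mg at t=21 h): 400·exp(−0.05332·27) = 94.808 mg/L
Dose 5 (50 mg at t=28 h): 50·exp(−0.05332·20) = 17.213 mg/L
Dose 6 (385 mg at t=35 h): 385·exp(−0.05332·13) = 192.500 mg/L
Dose 7 (495 mg at t=42 h): 495·exp(−0.05332·6) = 359.475 mg/L
C(48) = 12.764 + 40.448 + 19.583 + 94.808 + 17.213 + 192.500 + 359.475 = 736.790 mg/L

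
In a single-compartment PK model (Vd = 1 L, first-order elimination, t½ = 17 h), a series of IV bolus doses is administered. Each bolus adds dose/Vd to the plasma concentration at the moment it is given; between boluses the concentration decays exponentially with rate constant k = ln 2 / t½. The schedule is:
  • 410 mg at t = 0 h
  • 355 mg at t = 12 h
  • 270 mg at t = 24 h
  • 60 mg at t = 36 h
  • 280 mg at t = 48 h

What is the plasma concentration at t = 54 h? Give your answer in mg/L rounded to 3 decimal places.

436.893 mg/L

k = ln 2 / 17 = 0.04077 per h
Dose 1 (410 mg at t=0 h): 410·exp(−0.04077·54) = 45.349 mg/L
Dose 2 (355 mg at t=12 h): 355·exp(−0.04077·42) = 64.048 mg/L
Dose 3 (270 mg at t=24 h): 270·exp(−0.04077·30) = 79.457 mg/L
Dose 4 (60 mg at t=36 h): 60·exp(−0.04077·18) = 28.801 mg/L
Dose 5 (280 mg at t=48 h): 280·exp(−0.04077·6) = 219.236 mg/L
C(54) = 45.349 + 64.048 + 79.457 + 28.801 + 219.236 = 436.893 mg/L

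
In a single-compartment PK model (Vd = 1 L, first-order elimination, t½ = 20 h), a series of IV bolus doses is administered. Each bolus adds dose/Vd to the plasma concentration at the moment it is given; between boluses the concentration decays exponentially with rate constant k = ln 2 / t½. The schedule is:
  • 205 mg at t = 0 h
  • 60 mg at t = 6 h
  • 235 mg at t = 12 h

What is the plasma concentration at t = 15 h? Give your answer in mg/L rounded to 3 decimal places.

k = ln 2 / 20 = 0.03466 per h
Dose 1 (205 mg at t=0 h): 205·exp(−0.03466·15) = 121.894 mg/L
Dose 2 (60 mg at t=6 h): 60·exp(−0.03466·9) = 43.923 mg/L
Dose 3 (235 mg at t=12 h): 235·exp(−0.03466·3) = 211.794 mg/L
C(15) = 121.894 + 43.923 + 211.794 = 377.610 mg/L

377.610 mg/L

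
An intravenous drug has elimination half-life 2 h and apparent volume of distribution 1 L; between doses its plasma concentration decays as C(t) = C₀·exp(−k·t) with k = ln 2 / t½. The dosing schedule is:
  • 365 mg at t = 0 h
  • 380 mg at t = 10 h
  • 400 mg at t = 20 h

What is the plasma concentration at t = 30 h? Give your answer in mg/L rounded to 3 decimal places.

12.882 mg/L

k = ln 2 / 2 = 0.34657 per h
Dose 1 (365 mg at t=0 h): 365·exp(−0.34657·30) = 0.011 mg/L
Dose 2 (380 mg at t=10 h): 380·exp(−0.34657·20) = 0.371 mg/L
Dose 3 (400 mg at t=20 h): 400·exp(−0.34657·10) = 12.500 mg/L
C(30) = 0.011 + 0.371 + 12.500 = 12.882 mg/L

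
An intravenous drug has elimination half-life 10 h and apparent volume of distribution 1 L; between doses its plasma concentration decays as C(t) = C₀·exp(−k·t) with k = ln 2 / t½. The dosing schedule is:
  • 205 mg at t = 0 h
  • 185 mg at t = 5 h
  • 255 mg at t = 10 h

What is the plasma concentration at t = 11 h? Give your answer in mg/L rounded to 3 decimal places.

k = ln 2 / 10 = 0.06931 per h
Dose 1 (205 mg at t=0 h): 205·exp(−0.06931·11) = 95.636 mg/L
Dose 2 (185 mg at t=5 h): 185·exp(−0.06931·6) = 122.054 mg/L
Dose 3 (255 mg at t=10 h): 255·exp(−0.06931·1) = 237.923 mg/L
C(11) = 95.636 + 122.054 + 237.923 = 455.614 mg/L

455.614 mg/L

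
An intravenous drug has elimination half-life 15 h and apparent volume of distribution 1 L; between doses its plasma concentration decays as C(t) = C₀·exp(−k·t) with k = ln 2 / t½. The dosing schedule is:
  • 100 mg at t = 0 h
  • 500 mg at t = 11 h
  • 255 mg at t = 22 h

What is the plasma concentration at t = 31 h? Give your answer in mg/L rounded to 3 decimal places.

k = ln 2 / 15 = 0.04621 per h
Dose 1 (100 mg at t=0 h): 100·exp(−0.04621·31) = 23.871 mg/L
Dose 2 (500 mg at t=11 h): 500·exp(−0.04621·20) = 198.425 mg/L
Dose 3 (255 mg at t=22 h): 255·exp(−0.04621·9) = 168.237 mg/L
C(31) = 23.871 + 198.425 + 168.237 = 390.533 mg/L

390.533 mg/L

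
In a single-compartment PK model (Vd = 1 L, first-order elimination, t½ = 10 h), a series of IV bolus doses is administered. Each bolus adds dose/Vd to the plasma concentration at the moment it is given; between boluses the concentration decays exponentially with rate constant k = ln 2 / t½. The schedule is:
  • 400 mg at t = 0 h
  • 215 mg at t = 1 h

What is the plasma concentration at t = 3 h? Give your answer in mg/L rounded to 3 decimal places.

k = ln 2 / 10 = 0.06931 per h
Dose 1 (400 mg at t=0 h): 400·exp(−0.06931·3) = 324.901 mg/L
Dose 2 (215 mg at t=1 h): 215·exp(−0.06931·2) = 187.168 mg/L
C(3) = 324.901 + 187.168 = 512.069 mg/L

512.069 mg/L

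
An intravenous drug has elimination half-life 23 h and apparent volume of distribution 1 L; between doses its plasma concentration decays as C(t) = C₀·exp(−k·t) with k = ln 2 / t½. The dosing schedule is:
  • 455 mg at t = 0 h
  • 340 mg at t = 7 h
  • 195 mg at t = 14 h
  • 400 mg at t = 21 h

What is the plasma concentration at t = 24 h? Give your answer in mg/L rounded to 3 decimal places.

934.125 mg/L

k = ln 2 / 23 = 0.03014 per h
Dose 1 (455 mg at t=0 h): 455·exp(−0.03014·24) = 220.746 mg/L
Dose 2 (340 mg at t=7 h): 340·exp(−0.03014·17) = 203.694 mg/L
Dose 3 (195 mg at t=14 h): 195·exp(−0.03014·10) = 144.262 mg/L
Dose 4 (400 mg at t=21 h): 400·exp(−0.03014·3) = 365.422 mg/L
C(24) = 220.746 + 203.694 + 144.262 + 365.422 = 934.125 mg/L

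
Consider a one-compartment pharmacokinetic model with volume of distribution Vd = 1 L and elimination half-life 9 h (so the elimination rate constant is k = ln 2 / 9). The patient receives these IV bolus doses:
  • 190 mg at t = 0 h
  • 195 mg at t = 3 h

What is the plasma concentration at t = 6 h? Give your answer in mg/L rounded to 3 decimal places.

k = ln 2 / 9 = 0.07702 per h
Dose 1 (190 mg at t=0 h): 190·exp(−0.07702·6) = 119.692 mg/L
Dose 2 (195 mg at t=3 h): 195·exp(−0.07702·3) = 154.772 mg/L
C(6) = 119.692 + 154.772 = 274.464 mg/L

274.464 mg/L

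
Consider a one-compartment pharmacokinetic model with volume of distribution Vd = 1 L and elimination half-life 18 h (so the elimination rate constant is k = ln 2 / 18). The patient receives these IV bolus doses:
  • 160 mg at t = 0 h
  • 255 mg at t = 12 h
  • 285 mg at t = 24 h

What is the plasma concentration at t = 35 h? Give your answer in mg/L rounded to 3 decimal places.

k = ln 2 / 18 = 0.03851 per h
Dose 1 (160 mg at t=0 h): 160·exp(−0.03851·35) = 41.570 mg/L
Dose 2 (255 mg at t=12 h): 255·exp(−0.03851·23) = 105.170 mg/L
Dose 3 (285 mg at t=24 h): 285·exp(−0.03851·11) = 186.587 mg/L
C(35) = 41.570 + 105.170 + 186.587 = 333.327 mg/L

333.327 mg/L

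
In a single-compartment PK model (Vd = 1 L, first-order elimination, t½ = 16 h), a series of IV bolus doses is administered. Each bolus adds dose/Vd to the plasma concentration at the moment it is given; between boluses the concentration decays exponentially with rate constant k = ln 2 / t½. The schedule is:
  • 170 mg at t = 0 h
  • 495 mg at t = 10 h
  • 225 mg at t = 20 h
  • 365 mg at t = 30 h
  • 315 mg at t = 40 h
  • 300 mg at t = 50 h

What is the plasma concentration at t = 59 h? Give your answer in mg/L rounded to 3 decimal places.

k = ln 2 / 16 = 0.04332 per h
Dose 1 (170 mg at t=0 h): 170·exp(−0.04332·59) = 13.195 mg/L
Dose 2 (495 mg at t=10 h): 495·exp(−0.04332·49) = 59.252 mg/L
Dose 3 (225 mg at t=20 h): 225·exp(−0.04332·39) = 41.536 mg/L
Dose 4 (365 mg at t=30 h): 365·exp(−0.04332·29) = 103.914 mg/L
Dose 5 (315 mg at t=40 h): 315·exp(−0.04332·19) = 138.305 mg/L
Dose 6 (300 mg at t=50 h): 300·exp(−0.04332·9) = 203.138 mg/L
C(59) = 13.195 + 59.252 + 41.536 + 103.914 + 138.305 + 203.138 = 559.340 mg/L

559.340 mg/L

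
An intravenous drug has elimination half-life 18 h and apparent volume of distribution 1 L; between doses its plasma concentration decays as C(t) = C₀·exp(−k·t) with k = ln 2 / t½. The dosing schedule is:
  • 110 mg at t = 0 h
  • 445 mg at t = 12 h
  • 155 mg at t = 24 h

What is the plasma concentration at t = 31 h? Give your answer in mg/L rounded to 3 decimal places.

365.810 mg/L

k = ln 2 / 18 = 0.03851 per h
Dose 1 (110 mg at t=0 h): 110·exp(−0.03851·31) = 33.339 mg/L
Dose 2 (445 mg at t=12 h): 445·exp(−0.03851·19) = 214.095 mg/L
Dose 3 (155 mg at t=24 h): 155·exp(−0.03851·7) = 118.376 mg/L
C(31) = 33.339 + 214.095 + 118.376 = 365.810 mg/L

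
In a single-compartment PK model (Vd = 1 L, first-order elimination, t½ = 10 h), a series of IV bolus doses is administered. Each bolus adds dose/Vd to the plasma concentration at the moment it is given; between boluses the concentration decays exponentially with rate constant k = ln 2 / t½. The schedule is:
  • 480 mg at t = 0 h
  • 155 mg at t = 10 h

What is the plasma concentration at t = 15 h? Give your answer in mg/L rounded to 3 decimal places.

279.307 mg/L

k = ln 2 / 10 = 0.06931 per h
Dose 1 (480 mg at t=0 h): 480·exp(−0.06931·15) = 169.706 mg/L
Dose 2 (155 mg at t=10 h): 155·exp(−0.06931·5) = 109.602 mg/L
C(15) = 169.706 + 109.602 = 279.307 mg/L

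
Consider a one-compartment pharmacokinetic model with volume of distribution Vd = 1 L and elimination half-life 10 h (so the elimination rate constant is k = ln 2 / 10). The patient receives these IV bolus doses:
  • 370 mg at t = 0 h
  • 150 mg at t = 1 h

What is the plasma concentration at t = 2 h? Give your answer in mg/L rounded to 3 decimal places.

k = ln 2 / 10 = 0.06931 per h
Dose 1 (370 mg at t=0 h): 370·exp(−0.06931·2) = 322.104 mg/L
Dose 2 (150 mg at t=1 h): 150·exp(−0.06931·1) = 139.955 mg/L
C(2) = 322.104 + 139.955 = 462.059 mg/L

462.059 mg/L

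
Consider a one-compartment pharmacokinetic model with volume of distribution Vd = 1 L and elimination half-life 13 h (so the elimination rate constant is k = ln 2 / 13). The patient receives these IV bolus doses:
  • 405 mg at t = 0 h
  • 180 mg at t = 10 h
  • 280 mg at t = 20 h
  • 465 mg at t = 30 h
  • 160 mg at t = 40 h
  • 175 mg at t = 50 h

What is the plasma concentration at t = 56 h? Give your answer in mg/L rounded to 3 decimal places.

388.525 mg/L

k = ln 2 / 13 = 0.05332 per h
Dose 1 (405 mg at t=0 h): 405·exp(−0.05332·56) = 20.451 mg/L
Dose 2 (180 mg at t=10 h): 180·exp(−0.05332·46) = 15.491 mg/L
Dose 3 (280 mg at t=20 h): 280·exp(−0.05332·36) = 41.071 mg/L
Dose 4 (465 mg at t=30 h): 465·exp(−0.05332·26) = 116.250 mg/L
Dose 5 (160 mg at t=40 h): 160·exp(−0.05332·16) = 68.174 mg/L
Dose 6 (175 mg at t=50 h): 175·exp(−0.05332·6) = 127.087 mg/L
C(56) = 20.451 + 15.491 + 41.071 + 116.250 + 68.174 + 127.087 = 388.525 mg/L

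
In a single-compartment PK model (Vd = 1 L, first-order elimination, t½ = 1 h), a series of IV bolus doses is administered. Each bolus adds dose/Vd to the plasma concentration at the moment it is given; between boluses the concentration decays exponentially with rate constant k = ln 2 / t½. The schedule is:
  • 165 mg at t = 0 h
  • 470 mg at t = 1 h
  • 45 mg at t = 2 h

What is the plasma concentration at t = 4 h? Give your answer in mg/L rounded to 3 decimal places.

k = ln 2 / 1 = 0.69315 per h
Dose 1 (165 mg at t=0 h): 165·exp(−0.69315·4) = 10.312 mg/L
Dose 2 (470 mg at t=1 h): 470·exp(−0.69315·3) = 58.750 mg/L
Dose 3 (45 mg at t=2 h): 45·exp(−0.69315·2) = 11.250 mg/L
C(4) = 10.312 + 58.750 + 11.250 = 80.313 mg/L

80.313 mg/L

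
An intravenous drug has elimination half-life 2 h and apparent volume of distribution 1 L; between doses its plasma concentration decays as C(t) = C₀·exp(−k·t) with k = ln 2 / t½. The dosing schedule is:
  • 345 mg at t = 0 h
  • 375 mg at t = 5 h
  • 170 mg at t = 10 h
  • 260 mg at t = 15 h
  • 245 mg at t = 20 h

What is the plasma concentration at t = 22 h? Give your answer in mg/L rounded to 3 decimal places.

149.341 mg/L

k = ln 2 / 2 = 0.34657 per h
Dose 1 (345 mg at t=0 h): 345·exp(−0.34657·22) = 0.168 mg/L
Dose 2 (375 mg at t=5 h): 375·exp(−0.34657·17) = 1.036 mg/L
Dose 3 (170 mg at t=10 h): 170·exp(−0.34657·12) = 2.656 mg/L
Dose 4 (260 mg at t=15 h): 260·exp(−0.34657·7) = 22.981 mg/L
Dose 5 (245 mg at t=20 h): 245·exp(−0.34657·2) = 122.500 mg/L
C(22) = 0.168 + 1.036 + 2.656 + 22.981 + 122.500 = 149.341 mg/L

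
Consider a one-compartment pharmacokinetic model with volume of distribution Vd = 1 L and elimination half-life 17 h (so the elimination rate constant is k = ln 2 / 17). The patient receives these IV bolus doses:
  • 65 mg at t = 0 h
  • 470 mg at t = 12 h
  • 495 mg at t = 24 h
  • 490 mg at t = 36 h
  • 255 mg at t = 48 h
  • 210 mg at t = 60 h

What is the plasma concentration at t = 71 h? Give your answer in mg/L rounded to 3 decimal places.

470.367 mg/L

k = ln 2 / 17 = 0.04077 per h
Dose 1 (65 mg at t=0 h): 65·exp(−0.04077·71) = 3.595 mg/L
Dose 2 (470 mg at t=12 h): 470·exp(−0.04077·59) = 42.398 mg/L
Dose 3 (495 mg at t=24 h): 495·exp(−0.04077·47) = 72.836 mg/L
Dose 4 (490 mg at t=36 h): 490·exp(−0.04077·35) = 117.606 mg/L
Dose 5 (255 mg at t=48 h): 255·exp(−0.04077·23) = 99.831 mg/L
Dose 6 (210 mg at t=60 h): 210·exp(−0.04077·11) = 134.102 mg/L
C(71) = 3.595 + 42.398 + 72.836 + 117.606 + 99.831 + 134.102 = 470.367 mg/L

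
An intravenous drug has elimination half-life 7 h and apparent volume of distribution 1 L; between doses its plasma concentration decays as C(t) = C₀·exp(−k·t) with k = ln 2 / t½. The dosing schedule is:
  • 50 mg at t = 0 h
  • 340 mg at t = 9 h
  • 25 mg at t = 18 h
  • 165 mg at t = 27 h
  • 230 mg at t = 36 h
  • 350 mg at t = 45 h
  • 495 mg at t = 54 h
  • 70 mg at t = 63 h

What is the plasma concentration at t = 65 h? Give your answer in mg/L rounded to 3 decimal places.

290.780 mg/L

k = ln 2 / 7 = 0.09902 per h
Dose 1 (50 mg at t=0 h): 50·exp(−0.09902·65) = 0.080 mg/L
Dose 2 (340 mg at t=9 h): 340·exp(−0.09902·56) = 1.328 mg/L
Dose 3 (25 mg at t=18 h): 25·exp(−0.09902·47) = 0.238 mg/L
Dose 4 (165 mg at t=27 h): 165·exp(−0.09902·38) = 3.831 mg/L
Dose 5 (230 mg at t=36 h): 230·exp(−0.09902·29) = 13.020 mg/L
Dose 6 (350 mg at t=45 h): 350·exp(−0.09902·20) = 48.304 mg/L
Dose 7 (495 mg at t=54 h): 495·exp(−0.09902·11) = 166.555 mg/L
Dose 8 (70 mg at t=63 h): 70·exp(−0.09902·2) = 57.423 mg/L
C(65) = 0.080 + 1.328 + 0.238 + 3.831 + 13.020 + 48.304 + 166.555 + 57.423 = 290.780 mg/L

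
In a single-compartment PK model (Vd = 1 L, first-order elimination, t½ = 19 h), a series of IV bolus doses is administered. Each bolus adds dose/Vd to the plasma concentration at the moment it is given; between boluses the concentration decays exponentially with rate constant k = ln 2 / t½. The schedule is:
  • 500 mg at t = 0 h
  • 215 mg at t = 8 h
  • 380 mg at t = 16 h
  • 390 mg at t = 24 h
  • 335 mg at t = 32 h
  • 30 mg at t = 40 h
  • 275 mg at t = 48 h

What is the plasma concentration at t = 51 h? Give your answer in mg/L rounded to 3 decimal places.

808.285 mg/L

k = ln 2 / 19 = 0.03648 per h
Dose 1 (500 mg at t=0 h): 500·exp(−0.03648·51) = 77.793 mg/L
Dose 2 (215 mg at t=8 h): 215·exp(−0.03648·43) = 44.788 mg/L
Dose 3 (380 mg at t=16 h): 380·exp(−0.03648·35) = 105.988 mg/L
Dose 4 (390 mg at t=24 h): 390·exp(−0.03648·27) = 145.641 mg/L
Dose 5 (335 mg at t=32 h): 335·exp(−0.03648·19) = 167.500 mg/L
Dose 6 (30 mg at t=40 h): 30·exp(−0.03648·11) = 20.084 mg/L
Dose 7 (275 mg at t=48 h): 275·exp(−0.03648·3) = 246.491 mg/L
C(51) = 77.793 + 44.788 + 105.988 + 145.641 + 167.500 + 20.084 + 246.491 = 808.285 mg/L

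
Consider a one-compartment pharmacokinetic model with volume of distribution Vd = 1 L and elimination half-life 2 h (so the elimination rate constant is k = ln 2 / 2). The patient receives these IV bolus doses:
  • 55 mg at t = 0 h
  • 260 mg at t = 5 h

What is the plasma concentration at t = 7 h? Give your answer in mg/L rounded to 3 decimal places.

k = ln 2 / 2 = 0.34657 per h
Dose 1 (55 mg at t=0 h): 55·exp(−0.34657·7) = 4.861 mg/L
Dose 2 (260 mg at t=5 h): 260·exp(−0.34657·2) = 130.000 mg/L
C(7) = 4.861 + 130.000 = 134.861 mg/L

134.861 mg/L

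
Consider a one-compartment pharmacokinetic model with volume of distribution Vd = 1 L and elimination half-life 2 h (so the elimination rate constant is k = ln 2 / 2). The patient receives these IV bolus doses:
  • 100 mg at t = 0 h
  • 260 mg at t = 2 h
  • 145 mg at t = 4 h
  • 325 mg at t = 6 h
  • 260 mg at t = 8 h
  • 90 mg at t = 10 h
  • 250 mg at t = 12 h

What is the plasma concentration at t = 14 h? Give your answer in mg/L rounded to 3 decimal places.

k = ln 2 / 2 = 0.34657 per h
Dose 1 (100 mg at t=0 h): 100·exp(−0.34657·14) = 0.781 mg/L
Dose 2 (260 mg at t=2 h): 260·exp(−0.34657·12) = 4.063 mg/L
Dose 3 (145 mg at t=4 h): 145·exp(−0.34657·10) = 4.531 mg/L
Dose 4 (325 mg at t=6 h): 325·exp(−0.34657·8) = 20.312 mg/L
Dose 5 (260 mg at t=8 h): 260·exp(−0.34657·6) = 32.500 mg/L
Dose 6 (90 mg at t=10 h): 90·exp(−0.34657·4) = 22.500 mg/L
Dose 7 (250 mg at t=12 h): 250·exp(−0.34657·2) = 125.000 mg/L
C(14) = 0.781 + 4.063 + 4.531 + 20.312 + 32.500 + 22.500 + 125.000 = 209.688 mg/L

209.688 mg/L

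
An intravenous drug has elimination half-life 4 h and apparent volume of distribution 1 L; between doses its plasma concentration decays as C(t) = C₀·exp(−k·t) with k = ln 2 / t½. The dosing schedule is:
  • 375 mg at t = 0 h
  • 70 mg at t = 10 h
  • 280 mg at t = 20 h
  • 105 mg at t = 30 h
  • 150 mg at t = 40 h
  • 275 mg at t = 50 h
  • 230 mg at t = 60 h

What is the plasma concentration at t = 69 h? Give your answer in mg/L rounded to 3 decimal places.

59.741 mg/L

k = ln 2 / 4 = 0.17329 per h
Dose 1 (375 mg at t=0 h): 375·exp(−0.17329·69) = 0.002 mg/L
Dose 2 (70 mg at t=10 h): 70·exp(−0.17329·59) = 0.003 mg/L
Dose 3 (280 mg at t=20 h): 280·exp(−0.17329·49) = 0.057 mg/L
Dose 4 (105 mg at t=30 h): 105·exp(−0.17329·39) = 0.122 mg/L
Dose 5 (150 mg at t=40 h): 150·exp(−0.17329·29) = 0.985 mg/L
Dose 6 (275 mg at t=50 h): 275·exp(−0.17329·19) = 10.220 mg/L
Dose 7 (230 mg at t=60 h): 230·exp(−0.17329·9) = 48.352 mg/L
C(69) = 0.002 + 0.003 + 0.057 + 0.122 + 0.985 + 10.220 + 48.352 = 59.741 mg/L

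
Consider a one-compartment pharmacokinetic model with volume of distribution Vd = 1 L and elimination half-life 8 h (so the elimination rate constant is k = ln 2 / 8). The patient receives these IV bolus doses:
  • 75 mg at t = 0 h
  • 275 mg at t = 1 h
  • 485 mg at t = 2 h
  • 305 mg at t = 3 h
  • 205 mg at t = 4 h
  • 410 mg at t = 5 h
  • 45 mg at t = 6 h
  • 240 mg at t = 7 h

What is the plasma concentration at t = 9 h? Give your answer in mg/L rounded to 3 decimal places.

k = ln 2 / 8 = 0.08664 per h
Dose 1 (75 mg at t=0 h): 75·exp(−0.08664·9) = 34.388 mg/L
Dose 2 (275 mg at t=1 h): 275·exp(−0.08664·8) = 137.500 mg/L
Dose 3 (485 mg at t=2 h): 485·exp(−0.08664·7) = 264.448 mg/L
Dose 4 (305 mg at t=3 h): 305·exp(−0.08664·6) = 181.354 mg/L
Dose 5 (205 mg at t=4 h): 205·exp(−0.08664·5) = 132.926 mg/L
Dose 6 (410 mg at t=5 h): 410·exp(−0.08664·4) = 289.914 mg/L
Dose 7 (45 mg at t=6 h): 45·exp(−0.08664·3) = 34.700 mg/L
Dose 8 (240 mg at t=7 h): 240·exp(−0.08664·2) = 201.815 mg/L
C(9) = 34.388 + 137.500 + 264.448 + 181.354 + 132.926 + 289.914 + 34.700 + 201.815 = 1277.045 mg/L

1277.045 mg/L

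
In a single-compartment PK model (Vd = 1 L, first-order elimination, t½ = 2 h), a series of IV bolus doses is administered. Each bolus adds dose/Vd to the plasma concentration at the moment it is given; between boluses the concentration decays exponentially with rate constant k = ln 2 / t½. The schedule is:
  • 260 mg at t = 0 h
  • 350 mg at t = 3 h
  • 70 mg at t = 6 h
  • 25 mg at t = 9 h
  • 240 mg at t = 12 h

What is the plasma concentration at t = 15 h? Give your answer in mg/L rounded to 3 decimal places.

k = ln 2 / 2 = 0.34657 per h
Dose 1 (260 mg at t=0 h): 260·exp(−0.34657·15) = 1.436 mg/L
Dose 2 (350 mg at t=3 h): 350·exp(−0.34657·12) = 5.469 mg/L
Dose 3 (70 mg at t=6 h): 70·exp(−0.34657·9) = 3.094 mg/L
Dose 4 (25 mg at t=9 h): 25·exp(−0.34657·6) = 3.125 mg/L
Dose 5 (240 mg at t=12 h): 240·exp(−0.34657·3) = 84.853 mg/L
C(15) = 1.436 + 5.469 + 3.094 + 3.125 + 84.853 = 97.976 mg/L

97.976 mg/L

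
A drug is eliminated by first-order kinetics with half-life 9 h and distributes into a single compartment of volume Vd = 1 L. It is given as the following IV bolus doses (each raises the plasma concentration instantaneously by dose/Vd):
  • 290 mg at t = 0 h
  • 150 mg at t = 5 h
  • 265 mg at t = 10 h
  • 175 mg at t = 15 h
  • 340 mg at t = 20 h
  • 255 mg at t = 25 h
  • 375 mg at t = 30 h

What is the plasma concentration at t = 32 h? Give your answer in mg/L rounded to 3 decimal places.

k = ln 2 / 9 = 0.07702 per h
Dose 1 (290 mg at t=0 h): 290·exp(−0.07702·32) = 24.664 mg/L
Dose 2 (150 mg at t=5 h): 150·exp(−0.07702·27) = 18.750 mg/L
Dose 3 (265 mg at t=10 h): 265·exp(−0.07702·22) = 48.685 mg/L
Dose 4 (175 mg at t=15 h): 175·exp(−0.07702·17) = 47.253 mg/L
Dose 5 (340 mg at t=20 h): 340·exp(−0.07702·12) = 134.929 mg/L
Dose 6 (255 mg at t=25 h): 255·exp(−0.07702·7) = 148.732 mg/L
Dose 7 (375 mg at t=30 h): 375·exp(−0.07702·2) = 321.466 mg/L
C(32) = 24.664 + 18.750 + 48.685 + 47.253 + 134.929 + 148.732 + 321.466 = 744.480 mg/L

744.480 mg/L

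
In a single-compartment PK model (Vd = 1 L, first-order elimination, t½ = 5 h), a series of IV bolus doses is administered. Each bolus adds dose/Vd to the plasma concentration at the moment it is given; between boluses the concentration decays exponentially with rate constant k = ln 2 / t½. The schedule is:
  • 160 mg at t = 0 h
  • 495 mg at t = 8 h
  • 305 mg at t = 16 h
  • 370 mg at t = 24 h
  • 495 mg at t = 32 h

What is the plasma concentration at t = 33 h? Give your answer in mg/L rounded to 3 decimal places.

k = ln 2 / 5 = 0.13863 per h
Dose 1 (160 mg at t=0 h): 160·exp(−0.13863·33) = 1.649 mg/L
Dose 2 (495 mg at t=8 h): 495·exp(−0.13863·25) = 15.469 mg/L
Dose 3 (305 mg at t=16 h): 305·exp(−0.13863·17) = 28.893 mg/L
Dose 4 (370 mg at t=24 h): 370·exp(−0.13863·9) = 106.255 mg/L
Dose 5 (495 mg at t=32 h): 495·exp(−0.13863·1) = 430.923 mg/L
C(33) = 1.649 + 15.469 + 28.893 + 106.255 + 430.923 = 583.189 mg/L

583.189 mg/L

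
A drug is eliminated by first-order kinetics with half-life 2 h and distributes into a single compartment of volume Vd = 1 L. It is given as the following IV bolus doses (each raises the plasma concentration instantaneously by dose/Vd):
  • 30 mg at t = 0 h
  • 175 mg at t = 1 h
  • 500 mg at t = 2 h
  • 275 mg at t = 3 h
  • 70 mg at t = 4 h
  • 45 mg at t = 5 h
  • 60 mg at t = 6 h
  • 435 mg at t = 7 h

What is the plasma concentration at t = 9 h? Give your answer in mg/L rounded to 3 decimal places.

353.170 mg/L

k = ln 2 / 2 = 0.34657 per h
Dose 1 (30 mg at t=0 h): 30·exp(−0.34657·9) = 1.326 mg/L
Dose 2 (175 mg at t=1 h): 175·exp(−0.34657·8) = 10.938 mg/L
Dose 3 (500 mg at t=2 h): 500·exp(−0.34657·7) = 44.194 mg/L
Dose 4 (275 mg at t=3 h): 275·exp(−0.34657·6) = 34.375 mg/L
Dose 5 (70 mg at t=4 h): 70·exp(−0.34657·5) = 12.374 mg/L
Dose 6 (45 mg at t=5 h): 45·exp(−0.34657·4) = 11.250 mg/L
Dose 7 (60 mg at t=6 h): 60·exp(−0.34657·3) = 21.213 mg/L
Dose 8 (435 mg at t=7 h): 435·exp(−0.34657·2) = 217.500 mg/L
C(9) = 1.326 + 10.938 + 44.194 + 34.375 + 12.374 + 11.250 + 21.213 + 217.500 = 353.170 mg/L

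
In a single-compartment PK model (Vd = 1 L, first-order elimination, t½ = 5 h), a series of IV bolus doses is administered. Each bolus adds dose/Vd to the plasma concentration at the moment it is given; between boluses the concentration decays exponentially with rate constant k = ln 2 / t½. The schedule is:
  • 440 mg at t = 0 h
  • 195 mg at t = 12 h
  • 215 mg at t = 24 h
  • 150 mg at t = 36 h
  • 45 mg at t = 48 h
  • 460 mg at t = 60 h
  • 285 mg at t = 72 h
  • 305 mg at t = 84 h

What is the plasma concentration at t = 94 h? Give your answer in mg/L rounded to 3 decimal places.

k = ln 2 / 5 = 0.13863 per h
Dose 1 (440 mg at t=0 h): 440·exp(−0.13863·94) = 0.001 mg/L
Dose 2 (195 mg at t=12 h): 195·exp(−0.13863·82) = 0.002 mg/L
Dose 3 (215 mg at t=24 h): 215·exp(−0.13863·70) = 0.013 mg/L
Dose 4 (150 mg at t=36 h): 150·exp(−0.13863·58) = 0.048 mg/L
Dose 5 (45 mg at t=48 h): 45·exp(−0.13863·46) = 0.077 mg/L
Dose 6 (460 mg at t=60 h): 460·exp(−0.13863·34) = 4.128 mg/L
Dose 7 (285 mg at t=72 h): 285·exp(−0.13863·22) = 13.499 mg/L
Dose 8 (305 mg at t=84 h): 305·exp(−0.13863·10) = 76.250 mg/L
C(94) = 0.001 + 0.002 + 0.013 + 0.048 + 0.077 + 4.128 + 13.499 + 76.250 = 94.019 mg/L

94.019 mg/L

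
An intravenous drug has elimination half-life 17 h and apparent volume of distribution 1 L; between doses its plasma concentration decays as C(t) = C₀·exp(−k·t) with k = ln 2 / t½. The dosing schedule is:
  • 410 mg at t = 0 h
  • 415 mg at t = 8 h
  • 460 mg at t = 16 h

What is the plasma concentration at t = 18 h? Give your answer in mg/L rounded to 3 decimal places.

k = ln 2 / 17 = 0.04077 per h
Dose 1 (410 mg at t=0 h): 410·exp(−0.04077·18) = 196.810 mg/L
Dose 2 (415 mg at t=8 h): 415·exp(−0.04077·10) = 276.040 mg/L
Dose 3 (460 mg at t=16 h): 460·exp(−0.04077·2) = 423.977 mg/L
C(18) = 196.810 + 276.040 + 423.977 = 896.827 mg/L

896.827 mg/L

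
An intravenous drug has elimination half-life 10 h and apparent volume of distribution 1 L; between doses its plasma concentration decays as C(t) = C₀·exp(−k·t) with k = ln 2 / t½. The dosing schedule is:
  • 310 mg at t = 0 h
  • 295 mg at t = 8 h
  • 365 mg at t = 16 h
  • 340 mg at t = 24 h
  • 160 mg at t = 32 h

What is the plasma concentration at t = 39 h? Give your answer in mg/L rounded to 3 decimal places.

347.989 mg/L

k = ln 2 / 10 = 0.06931 per h
Dose 1 (310 mg at t=0 h): 310·exp(−0.06931·39) = 20.766 mg/L
Dose 2 (295 mg at t=8 h): 295·exp(−0.06931·31) = 34.406 mg/L
Dose 3 (365 mg at t=16 h): 365·exp(−0.06931·23) = 74.118 mg/L
Dose 4 (340 mg at t=24 h): 340·exp(−0.06931·15) = 120.208 mg/L
Dose 5 (160 mg at t=32 h): 160·exp(−0.06931·7) = 98.492 mg/L
C(39) = 20.766 + 34.406 + 74.118 + 120.208 + 98.492 = 347.989 mg/L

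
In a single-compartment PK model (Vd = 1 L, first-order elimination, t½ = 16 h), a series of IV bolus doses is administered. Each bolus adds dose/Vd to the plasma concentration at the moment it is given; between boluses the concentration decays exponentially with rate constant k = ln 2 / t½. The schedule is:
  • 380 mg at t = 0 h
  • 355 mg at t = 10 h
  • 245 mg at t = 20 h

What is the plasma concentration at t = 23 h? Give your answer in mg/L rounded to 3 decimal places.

k = ln 2 / 16 = 0.04332 per h
Dose 1 (380 mg at t=0 h): 380·exp(−0.04332·23) = 140.298 mg/L
Dose 2 (355 mg at t=10 h): 355·exp(−0.04332·13) = 202.135 mg/L
Dose 3 (245 mg at t=20 h): 245·exp(−0.04332·3) = 215.141 mg/L
C(23) = 140.298 + 202.135 + 215.141 = 557.574 mg/L

557.574 mg/L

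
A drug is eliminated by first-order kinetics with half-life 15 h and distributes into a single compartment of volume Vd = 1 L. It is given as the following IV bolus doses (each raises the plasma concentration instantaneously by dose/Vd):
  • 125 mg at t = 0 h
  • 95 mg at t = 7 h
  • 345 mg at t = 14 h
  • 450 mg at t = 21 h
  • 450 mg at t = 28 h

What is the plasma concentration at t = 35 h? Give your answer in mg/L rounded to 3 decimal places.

k = ln 2 / 15 = 0.04621 per h
Dose 1 (125 mg at t=0 h): 125·exp(−0.04621·35) = 24.803 mg/L
Dose 2 (95 mg at t=7 h): 95·exp(−0.04621·28) = 26.050 mg/L
Dose 3 (345 mg at t=14 h): 345·exp(−0.04621·21) = 130.731 mg/L
Dose 4 (450 mg at t=21 h): 450·exp(−0.04621·14) = 235.641 mg/L
Dose 5 (450 mg at t=28 h): 450·exp(−0.04621·7) = 325.636 mg/L
C(35) = 24.803 + 26.050 + 130.731 + 235.641 + 325.636 = 742.860 mg/L

742.860 mg/L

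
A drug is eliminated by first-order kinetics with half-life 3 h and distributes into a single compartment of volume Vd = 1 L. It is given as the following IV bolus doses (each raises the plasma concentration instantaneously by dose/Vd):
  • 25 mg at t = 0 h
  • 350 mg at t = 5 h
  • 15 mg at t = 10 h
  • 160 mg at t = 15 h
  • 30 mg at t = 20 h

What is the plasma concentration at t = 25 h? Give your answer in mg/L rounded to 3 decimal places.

k = ln 2 / 3 = 0.23105 per h
Dose 1 (25 mg at t=0 h): 25·exp(−0.23105·25) = 0.078 mg/L
Dose 2 (350 mg at t=5 h): 350·exp(−0.23105·20) = 3.445 mg/L
Dose 3 (15 mg at t=10 h): 15·exp(−0.23105·15) = 0.469 mg/L
Dose 4 (160 mg at t=15 h): 160·exp(−0.23105·10) = 15.874 mg/L
Dose 5 (30 mg at t=20 h): 30·exp(−0.23105·5) = 9.449 mg/L
C(25) = 0.078 + 3.445 + 0.469 + 15.874 + 9.449 = 29.315 mg/L

29.315 mg/L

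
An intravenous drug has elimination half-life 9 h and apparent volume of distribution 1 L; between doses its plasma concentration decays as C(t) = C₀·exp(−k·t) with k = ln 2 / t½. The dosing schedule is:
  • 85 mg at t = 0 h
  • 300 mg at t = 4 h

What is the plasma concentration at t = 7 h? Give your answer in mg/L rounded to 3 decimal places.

287.688 mg/L

k = ln 2 / 9 = 0.07702 per h
Dose 1 (85 mg at t=0 h): 85·exp(−0.07702·7) = 49.577 mg/L
Dose 2 (300 mg at t=4 h): 300·exp(−0.07702·3) = 238.110 mg/L
C(7) = 49.577 + 238.110 = 287.688 mg/L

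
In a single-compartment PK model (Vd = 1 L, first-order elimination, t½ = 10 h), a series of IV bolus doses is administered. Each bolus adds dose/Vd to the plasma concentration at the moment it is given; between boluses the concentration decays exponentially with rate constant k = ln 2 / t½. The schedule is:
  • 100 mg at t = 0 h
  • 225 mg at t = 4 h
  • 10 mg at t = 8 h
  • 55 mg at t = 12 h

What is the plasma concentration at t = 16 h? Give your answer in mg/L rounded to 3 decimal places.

178.350 mg/L

k = ln 2 / 10 = 0.06931 per h
Dose 1 (100 mg at t=0 h): 100·exp(−0.06931·16) = 32.988 mg/L
Dose 2 (225 mg at t=4 h): 225·exp(−0.06931·12) = 97.937 mg/L
Dose 3 (10 mg at t=8 h): 10·exp(−0.06931·8) = 5.743 mg/L
Dose 4 (55 mg at t=12 h): 55·exp(−0.06931·4) = 41.682 mg/L
C(16) = 32.988 + 97.937 + 5.743 + 41.682 = 178.350 mg/L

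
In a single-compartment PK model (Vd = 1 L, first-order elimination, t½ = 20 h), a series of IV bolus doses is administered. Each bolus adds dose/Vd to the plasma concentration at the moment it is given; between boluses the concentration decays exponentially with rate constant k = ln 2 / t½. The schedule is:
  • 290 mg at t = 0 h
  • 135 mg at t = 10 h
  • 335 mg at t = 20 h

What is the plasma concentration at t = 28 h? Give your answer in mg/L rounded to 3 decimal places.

436.117 mg/L

k = ln 2 / 20 = 0.03466 per h
Dose 1 (290 mg at t=0 h): 290·exp(−0.03466·28) = 109.889 mg/L
Dose 2 (135 mg at t=10 h): 135·exp(−0.03466·18) = 72.345 mg/L
Dose 3 (335 mg at t=20 h): 335·exp(−0.03466·8) = 253.883 mg/L
C(28) = 109.889 + 72.345 + 253.883 = 436.117 mg/L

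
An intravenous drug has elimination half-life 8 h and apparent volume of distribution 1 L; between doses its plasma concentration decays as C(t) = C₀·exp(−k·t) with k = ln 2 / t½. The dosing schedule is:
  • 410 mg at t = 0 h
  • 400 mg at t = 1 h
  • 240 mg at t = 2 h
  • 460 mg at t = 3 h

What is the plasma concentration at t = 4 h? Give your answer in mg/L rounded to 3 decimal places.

k = ln 2 / 8 = 0.08664 per h
Dose 1 (410 mg at t=0 h): 410·exp(−0.08664·4) = 289.914 mg/L
Dose 2 (400 mg at t=1 h): 400·exp(−0.08664·3) = 308.442 mg/L
Dose 3 (240 mg at t=2 h): 240·exp(−0.08664·2) = 201.815 mg/L
Dose 4 (460 mg at t=3 h): 460·exp(−0.08664·1) = 421.822 mg/L
C(4) = 289.914 + 308.442 + 201.815 + 421.822 = 1221.993 mg/L

1221.993 mg/L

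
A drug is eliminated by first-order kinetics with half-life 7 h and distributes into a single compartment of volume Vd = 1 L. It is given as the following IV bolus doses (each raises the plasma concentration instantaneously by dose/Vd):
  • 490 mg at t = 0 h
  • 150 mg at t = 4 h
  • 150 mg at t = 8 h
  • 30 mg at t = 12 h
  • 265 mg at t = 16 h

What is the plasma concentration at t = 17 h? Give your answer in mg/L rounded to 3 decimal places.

k = ln 2 / 7 = 0.09902 per h
Dose 1 (490 mg at t=0 h): 490·exp(−0.09902·17) = 91.017 mg/L
Dose 2 (150 mg at t=4 h): 150·exp(−0.09902·13) = 41.403 mg/L
Dose 3 (150 mg at t=8 h): 150·exp(−0.09902·9) = 61.525 mg/L
Dose 4 (30 mg at t=12 h): 30·exp(−0.09902·5) = 18.285 mg/L
Dose 5 (265 mg at t=16 h): 265·exp(−0.09902·1) = 240.017 mg/L
C(17) = 91.017 + 41.403 + 61.525 + 18.285 + 240.017 = 452.248 mg/L

452.248 mg/L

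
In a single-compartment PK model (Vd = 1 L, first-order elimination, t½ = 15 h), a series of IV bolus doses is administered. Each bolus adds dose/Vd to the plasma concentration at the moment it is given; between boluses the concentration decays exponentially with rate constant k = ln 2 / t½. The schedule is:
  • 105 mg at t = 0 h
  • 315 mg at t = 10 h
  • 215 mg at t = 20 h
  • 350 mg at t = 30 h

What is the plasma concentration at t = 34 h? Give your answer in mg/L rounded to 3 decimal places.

k = ln 2 / 15 = 0.04621 per h
Dose 1 (105 mg at t=0 h): 105·exp(−0.04621·34) = 21.820 mg/L
Dose 2 (315 mg at t=10 h): 315·exp(−0.04621·24) = 103.911 mg/L
Dose 3 (215 mg at t=20 h): 215·exp(−0.04621·14) = 112.584 mg/L
Dose 4 (350 mg at t=30 h): 350·exp(−0.04621·4) = 290.933 mg/L
C(34) = 21.820 + 103.911 + 112.584 + 290.933 = 529.249 mg/L

529.249 mg/L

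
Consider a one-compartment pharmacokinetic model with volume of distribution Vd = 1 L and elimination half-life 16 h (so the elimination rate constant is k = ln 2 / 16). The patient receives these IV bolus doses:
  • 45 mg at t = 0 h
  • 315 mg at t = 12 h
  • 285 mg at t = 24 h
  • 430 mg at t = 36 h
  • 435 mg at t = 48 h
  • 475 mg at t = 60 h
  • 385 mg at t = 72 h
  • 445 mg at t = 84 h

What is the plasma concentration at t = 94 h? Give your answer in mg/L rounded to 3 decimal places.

663.557 mg/L

k = ln 2 / 16 = 0.04332 per h
Dose 1 (45 mg at t=0 h): 45·exp(−0.04332·94) = 0.767 mg/L
Dose 2 (315 mg at t=12 h): 315·exp(−0.04332·82) = 9.027 mg/L
Dose 3 (285 mg at t=24 h): 285·exp(−0.04332·70) = 13.735 mg/L
Dose 4 (430 mg at t=36 h): 430·exp(−0.04332·58) = 34.853 mg/L
Dose 5 (435 mg at t=48 h): 435·exp(−0.04332·46) = 59.296 mg/L
Dose 6 (475 mg at t=60 h): 475·exp(−0.04332·34) = 108.894 mg/L
Dose 7 (385 mg at t=72 h): 385·exp(−0.04332·22) = 148.438 mg/L
Dose 8 (445 mg at t=84 h): 445·exp(−0.04332·10) = 288.547 mg/L
C(94) = 0.767 + 9.027 + 13.735 + 34.853 + 59.296 + 108.894 + 148.438 + 288.547 = 663.557 mg/L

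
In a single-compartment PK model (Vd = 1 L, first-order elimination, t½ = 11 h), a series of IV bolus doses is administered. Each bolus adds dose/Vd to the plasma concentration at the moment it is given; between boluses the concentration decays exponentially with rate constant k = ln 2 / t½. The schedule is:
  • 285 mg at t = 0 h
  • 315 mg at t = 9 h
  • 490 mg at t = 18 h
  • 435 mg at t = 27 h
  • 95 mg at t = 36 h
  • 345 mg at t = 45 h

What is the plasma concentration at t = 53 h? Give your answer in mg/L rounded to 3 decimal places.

409.250 mg/L

k = ln 2 / 11 = 0.06301 per h
Dose 1 (285 mg at t=0 h): 285·exp(−0.06301·53) = 10.102 mg/L
Dose 2 (315 mg at t=9 h): 315·exp(−0.06301·44) = 19.687 mg/L
Dose 3 (490 mg at t=18 h): 490·exp(−0.06301·35) = 53.997 mg/L
Dose 4 (435 mg at t=27 h): 435·exp(−0.06301·26) = 84.521 mg/L
Dose 5 (95 mg at t=36 h): 95·exp(−0.06301·17) = 32.546 mg/L
Dose 6 (345 mg at t=45 h): 345·exp(−0.06301·8) = 208.395 mg/L
C(53) = 10.102 + 19.687 + 53.997 + 84.521 + 32.546 + 208.395 = 409.250 mg/L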